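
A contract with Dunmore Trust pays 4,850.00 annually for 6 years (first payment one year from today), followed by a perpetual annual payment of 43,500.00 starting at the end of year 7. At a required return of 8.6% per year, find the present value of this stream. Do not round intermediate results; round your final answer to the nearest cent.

330345.85

PV of 6-year annuity: 4,850.00 × [1 − (1+0.086)^−6] / 0.086 = 22018.63683
Perpetuity value at year 6: 43,500.00 / 0.086 = 505813.95349
PV of perpetuity: 505813.95349 / (1+0.086)^6 = 308327.21079
Total PV = 22018.63683 + 308327.21079 = 330345.84762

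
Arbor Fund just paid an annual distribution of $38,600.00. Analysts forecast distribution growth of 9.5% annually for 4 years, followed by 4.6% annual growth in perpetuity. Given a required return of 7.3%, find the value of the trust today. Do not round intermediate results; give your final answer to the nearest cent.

$1784336.15

D_1 = 42267.00000
D_2 = 46282.36500
D_3 = 50679.18968
D_4 = 55493.71269
Terminal value at year 4: TV = D_4×(1+g_2)/(r−g_2) = 58046.42348/0.027 = 2149867.53622
P_0 = D_1/(1+r)^1 + D_2/(1+r)^2 + D_3/(1+r)^3 + D_4/(1+r)^4 + TV/(1+r)^4
    = 39391.42591 + 40199.07863 + 41023.29087 + 41864.40214 + 1621857.94967 = 1784336.14722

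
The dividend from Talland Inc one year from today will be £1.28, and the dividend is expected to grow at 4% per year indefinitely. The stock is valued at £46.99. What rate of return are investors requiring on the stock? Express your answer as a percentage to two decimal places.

P = D₁/(r − g) ⇒ r = D₁/P + g = £1.2800/£46.99 + 0.04 = 0.027240 + 0.04 = 0.067240

6.72%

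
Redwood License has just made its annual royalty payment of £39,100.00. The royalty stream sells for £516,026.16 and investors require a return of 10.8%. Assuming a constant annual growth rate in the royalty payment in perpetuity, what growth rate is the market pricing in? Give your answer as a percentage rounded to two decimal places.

3.00%

P = D₀(1+g)/(r−g) ⇒ P(r−g) = D₀(1+g) ⇒ g(P+D₀) = P·r − D₀
g = (P·r − D₀)/(P + D₀) = (£516,026.16×0.108 − £39,100.00) / (£516,026.16 + £39,100.00) = 0.029959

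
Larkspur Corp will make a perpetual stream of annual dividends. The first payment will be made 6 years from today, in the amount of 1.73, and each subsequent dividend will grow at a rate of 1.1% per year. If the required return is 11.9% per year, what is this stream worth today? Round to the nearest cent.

9.13

Value at end of year 5: C₁ / (r − g) = 1.73 / (0.119 − 0.011) = 16.0185
Discount to today: PV = 16.0185 / (1 + 0.119)^5 = 16.0185 / 1.754488 = 9.13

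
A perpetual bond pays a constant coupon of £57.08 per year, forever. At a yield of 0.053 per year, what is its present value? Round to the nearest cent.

£1076.98

Level perpetuity: PV = C / r = £57.08 / 0.053 = £1,076.98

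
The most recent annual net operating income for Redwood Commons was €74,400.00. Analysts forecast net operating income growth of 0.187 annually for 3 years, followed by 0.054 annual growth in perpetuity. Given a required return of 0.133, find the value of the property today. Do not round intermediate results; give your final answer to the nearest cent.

D_1 = 88312.80000
D_2 = 104827.29360
D_3 = 124429.99750
Terminal value at year 3: TV = D_3×(1+g_2)/(r−g_2) = 131149.21737/0.079 = 1660116.67555
P_0 = D_1/(1+r)^1 + D_2/(1+r)^2 + D_3/(1+r)^3 + TV/(1+r)^3
    = 77945.98411 + 81660.97365 + 85553.02358 + 1141428.94754 = 1386588.92889

€1386588.93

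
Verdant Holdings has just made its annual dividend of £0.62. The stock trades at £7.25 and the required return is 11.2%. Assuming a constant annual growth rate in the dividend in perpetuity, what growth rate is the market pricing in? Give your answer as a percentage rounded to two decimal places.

P = D₀(1+g)/(r−g) ⇒ P(r−g) = D₀(1+g) ⇒ g(P+D₀) = P·r − D₀
g = (P·r − D₀)/(P + D₀) = (£7.25×0.112 − £0.62) / (£7.25 + £0.62) = 0.024396

2.44%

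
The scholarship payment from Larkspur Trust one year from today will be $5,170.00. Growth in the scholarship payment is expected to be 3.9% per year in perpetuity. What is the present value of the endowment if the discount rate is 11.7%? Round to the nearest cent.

$66282.05

Growing perpetuity: P = D₁ / (r − g) = $5,170.0000 / (0.117 − 0.039) = $66,282.05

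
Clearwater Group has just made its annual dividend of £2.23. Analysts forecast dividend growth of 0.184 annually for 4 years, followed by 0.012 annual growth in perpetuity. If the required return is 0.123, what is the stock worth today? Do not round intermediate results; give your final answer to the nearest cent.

£35.32

D_1 = 2.64032
D_2 = 3.12614
D_3 = 3.70135
D_4 = 4.38240
Terminal value at year 4: TV = D_4×(1+g_2)/(r−g_2) = 4.43499/0.111 = 39.95482
P_0 = D_1/(1+r)^1 + D_2/(1+r)^2 + D_3/(1+r)^3 + D_4/(1+r)^4 + TV/(1+r)^4
    = 2.35113 + 2.47884 + 2.61349 + 2.75545 + 25.12177 = 35.32068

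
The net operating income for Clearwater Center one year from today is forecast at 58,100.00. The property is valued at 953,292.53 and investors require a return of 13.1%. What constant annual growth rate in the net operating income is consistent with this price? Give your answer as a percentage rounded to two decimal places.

7.01%

P = D₁/(r−g) ⇒ g = r − D₁/P = 0.131 − 58,100.00/953,292.53 = 0.070053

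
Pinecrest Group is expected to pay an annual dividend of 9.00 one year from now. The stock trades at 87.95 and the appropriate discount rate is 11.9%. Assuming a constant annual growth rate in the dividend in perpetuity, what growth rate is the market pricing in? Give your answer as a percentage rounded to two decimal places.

P = D₁/(r−g) ⇒ g = r − D₁/P = 0.119 − 9.00/87.95 = 0.016669

1.67%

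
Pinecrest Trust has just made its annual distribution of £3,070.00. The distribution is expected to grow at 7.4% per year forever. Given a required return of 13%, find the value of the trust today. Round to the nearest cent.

D₁ = D₀ × (1 + g) = £3,070.00 × 1.074 = £3,297.1800
Growing perpetuity: P = D₁ / (r − g) = £3,297.1800 / (0.13 − 0.074) = £58,878.21

£58878.21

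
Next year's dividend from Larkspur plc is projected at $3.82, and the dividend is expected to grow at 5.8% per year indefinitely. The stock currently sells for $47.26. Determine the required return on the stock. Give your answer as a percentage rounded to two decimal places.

13.88%

P = D₁/(r − g) ⇒ r = D₁/P + g = $3.8200/$47.26 + 0.058 = 0.080829 + 0.058 = 0.138829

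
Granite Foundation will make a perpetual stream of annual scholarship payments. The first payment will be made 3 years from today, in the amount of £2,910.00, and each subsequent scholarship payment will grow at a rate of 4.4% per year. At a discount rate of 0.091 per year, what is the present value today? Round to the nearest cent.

£52017.04

Value at end of year 2: C₁ / (r − g) = £2,910.00 / (0.091 − 0.044) = £61,914.8936
Discount to today: PV = £61,914.8936 / (1 + 0.091)^2 = £61,914.8936 / 1.190281 = £52,017.04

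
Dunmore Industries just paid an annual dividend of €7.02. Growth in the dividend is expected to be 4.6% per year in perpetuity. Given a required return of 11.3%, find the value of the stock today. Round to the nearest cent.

€109.60

D₁ = D₀ × (1 + g) = €7.02 × 1.046 = €7.3429
Growing perpetuity: P = D₁ / (r − g) = €7.3429 / (0.113 − 0.046) = €109.60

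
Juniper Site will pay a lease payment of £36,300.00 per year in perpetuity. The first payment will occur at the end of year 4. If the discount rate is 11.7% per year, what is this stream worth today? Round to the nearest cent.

Value at end of year 3: C / r = £36,300.00 / 0.117 = £310,256.4103
Discount to today: PV = £310,256.4103 / (1 + 0.117)^3 = £310,256.4103 / 1.393669 = £222,618.50

£222618.50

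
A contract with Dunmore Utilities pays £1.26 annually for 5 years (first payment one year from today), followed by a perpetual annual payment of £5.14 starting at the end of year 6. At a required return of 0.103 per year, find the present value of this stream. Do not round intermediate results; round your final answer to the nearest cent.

PV of 5-year annuity: £1.26 × [1 − (1+0.103)^−5] / 0.103 = 4.74001
Perpetuity value at year 5: £5.14 / 0.103 = 49.90291
PV of perpetuity: 49.90291 / (1+0.103)^5 = 30.56668
Total PV = 4.74001 + 30.56668 = 35.30669

£35.31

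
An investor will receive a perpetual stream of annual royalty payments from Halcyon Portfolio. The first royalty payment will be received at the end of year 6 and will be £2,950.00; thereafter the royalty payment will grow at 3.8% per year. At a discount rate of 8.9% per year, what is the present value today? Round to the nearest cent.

£37767.00

Value at end of year 5: C₁ / (r − g) = £2,950.00 / (0.089 − 0.038) = £57,843.1373
Discount to today: PV = £57,843.1373 / (1 + 0.089)^5 = £57,843.1373 / 1.531579 = £37,767.00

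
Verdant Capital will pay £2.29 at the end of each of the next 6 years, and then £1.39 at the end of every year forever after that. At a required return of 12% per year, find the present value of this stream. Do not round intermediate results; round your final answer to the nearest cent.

£15.28

PV of 6-year annuity: £2.29 × [1 − (1+0.12)^−6] / 0.12 = 9.41512
Perpetuity value at year 6: £1.39 / 0.12 = 11.58333
PV of perpetuity: 11.58333 / (1+0.12)^6 = 5.86848
Total PV = 9.41512 + 5.86848 = 15.28360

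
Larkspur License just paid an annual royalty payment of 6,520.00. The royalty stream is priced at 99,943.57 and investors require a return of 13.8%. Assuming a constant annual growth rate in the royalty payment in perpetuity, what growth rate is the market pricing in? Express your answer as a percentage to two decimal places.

6.83%

P = D₀(1+g)/(r−g) ⇒ P(r−g) = D₀(1+g) ⇒ g(P+D₀) = P·r − D₀
g = (P·r − D₀)/(P + D₀) = (99,943.57×0.138 − 6,520.00) / (99,943.57 + 6,520.00) = 0.068307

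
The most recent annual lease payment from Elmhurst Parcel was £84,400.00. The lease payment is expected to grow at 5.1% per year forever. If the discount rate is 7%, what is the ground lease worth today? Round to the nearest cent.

D₁ = D₀ × (1 + g) = £84,400.00 × 1.051 = £88,704.4000
Growing perpetuity: P = D₁ / (r − g) = £88,704.4000 / (0.07 − 0.051) = £4,668,652.63

£4668652.63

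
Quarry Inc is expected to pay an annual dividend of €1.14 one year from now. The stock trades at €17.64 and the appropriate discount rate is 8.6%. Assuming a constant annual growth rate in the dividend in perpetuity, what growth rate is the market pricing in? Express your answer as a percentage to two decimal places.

P = D₁/(r−g) ⇒ g = r − D₁/P = 0.086 − €1.14/€17.64 = 0.021374

2.14%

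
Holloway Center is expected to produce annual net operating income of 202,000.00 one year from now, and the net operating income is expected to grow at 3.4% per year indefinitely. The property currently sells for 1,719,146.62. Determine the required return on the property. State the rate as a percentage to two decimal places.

15.15%

P = D₁/(r − g) ⇒ r = D₁/P + g = 202,000.0000/1,719,146.62 + 0.034 = 0.117500 + 0.034 = 0.151500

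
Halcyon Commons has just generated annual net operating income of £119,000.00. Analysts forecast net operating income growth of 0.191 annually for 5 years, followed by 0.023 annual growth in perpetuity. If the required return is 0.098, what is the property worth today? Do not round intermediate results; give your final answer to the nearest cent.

£3201681.44

D_1 = 141729.00000
D_2 = 168799.23900
D_3 = 201039.89365
D_4 = 239438.51334
D_5 = 285171.26938
Terminal value at year 5: TV = D_5×(1+g_2)/(r−g_2) = 291730.20858/0.075 = 3889736.11439
P_0 = D_1/(1+r)^1 + D_2/(1+r)^2 + D_3/(1+r)^3 + D_4/(1+r)^4 + D_5/(1+r)^5 + TV/(1+r)^5
    = 129079.23497 + 140012.17564 + 151871.13041 + 164734.53216 + 178687.45702 + 2437296.91373 = 3201681.44393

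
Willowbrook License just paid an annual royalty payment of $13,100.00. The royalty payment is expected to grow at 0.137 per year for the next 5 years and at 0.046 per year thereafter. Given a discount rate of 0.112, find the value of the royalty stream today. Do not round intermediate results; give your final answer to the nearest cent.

D_1 = 14894.70000
D_2 = 16935.27390
D_3 = 19255.40642
D_4 = 21893.39710
D_5 = 24892.79251
Terminal value at year 5: TV = D_5×(1+g_2)/(r−g_2) = 26037.86096/0.066 = 394513.04490
P_0 = D_1/(1+r)^1 + D_2/(1+r)^2 + D_3/(1+r)^3 + D_4/(1+r)^4 + D_5/(1+r)^5 + TV/(1+r)^5
    = 13394.51439 + 13695.65005 + 14003.55586 + 14318.38400 + 14640.29011 + 232026.41606 = 302078.81047

$302078.81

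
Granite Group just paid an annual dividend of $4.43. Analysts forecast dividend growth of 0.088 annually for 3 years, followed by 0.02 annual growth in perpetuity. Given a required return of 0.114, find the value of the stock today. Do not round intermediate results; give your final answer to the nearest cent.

$57.46

D_1 = 4.81984
D_2 = 5.24399
D_3 = 5.70546
Terminal value at year 3: TV = D_3×(1+g_2)/(r−g_2) = 5.81957/0.094 = 61.91027
P_0 = D_1/(1+r)^1 + D_2/(1+r)^2 + D_3/(1+r)^3 + TV/(1+r)^3
    = 4.32661 + 4.22563 + 4.12700 + 44.78238 = 57.46162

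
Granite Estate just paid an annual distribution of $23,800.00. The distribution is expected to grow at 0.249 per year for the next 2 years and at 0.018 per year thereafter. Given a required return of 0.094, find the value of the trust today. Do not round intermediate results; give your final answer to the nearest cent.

$473722.88

D_1 = 29726.20000
D_2 = 37128.02380
Terminal value at year 2: TV = D_2×(1+g_2)/(r−g_2) = 37796.32823/0.076 = 497320.10827
P_0 = D_1/(1+r)^1 + D_2/(1+r)^2 + TV/(1+r)^2
    = 27172.02925 + 31021.81402 + 415529.03511 = 473722.87838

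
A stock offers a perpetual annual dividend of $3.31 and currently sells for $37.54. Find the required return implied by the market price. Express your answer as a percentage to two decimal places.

P = C/r ⇒ r = C/P = $3.31/$37.54 = 0.088173

8.82%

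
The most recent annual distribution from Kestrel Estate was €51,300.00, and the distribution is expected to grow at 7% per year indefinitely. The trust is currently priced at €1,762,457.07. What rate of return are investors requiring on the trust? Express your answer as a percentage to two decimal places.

D₁ = €51,300.00 × 1.07 = €54,891.0000
P = D₁/(r − g) ⇒ r = D₁/P + g = €54,891.0000/€1,762,457.07 + 0.07 = 0.031145 + 0.07 = 0.101145

10.11%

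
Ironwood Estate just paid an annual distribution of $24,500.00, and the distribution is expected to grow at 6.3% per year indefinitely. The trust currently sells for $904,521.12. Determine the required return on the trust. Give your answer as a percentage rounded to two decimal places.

9.18%

D₁ = $24,500.00 × 1.063 = $26,043.5000
P = D₁/(r − g) ⇒ r = D₁/P + g = $26,043.5000/$904,521.12 + 0.063 = 0.028793 + 0.063 = 0.091793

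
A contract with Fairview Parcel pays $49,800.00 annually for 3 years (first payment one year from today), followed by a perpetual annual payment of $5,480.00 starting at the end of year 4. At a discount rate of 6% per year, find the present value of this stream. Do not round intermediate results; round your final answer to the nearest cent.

PV of 3-year annuity: $49,800.00 × [1 − (1+0.06)^−3] / 0.06 = 133115.99508
Perpetuity value at year 3: $5,480.00 / 0.06 = 91333.33333
PV of perpetuity: 91333.33333 / (1+0.06)^3 = 76685.22785
Total PV = 133115.99508 + 76685.22785 = 209801.22293

$209801.22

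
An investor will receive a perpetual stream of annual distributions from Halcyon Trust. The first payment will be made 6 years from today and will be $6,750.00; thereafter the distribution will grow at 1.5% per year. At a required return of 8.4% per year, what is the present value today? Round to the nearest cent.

$65359.43

Value at end of year 5: C₁ / (r − g) = $6,750.00 / (0.084 − 0.015) = $97,826.0870
Discount to today: PV = $97,826.0870 / (1 + 0.084)^5 = $97,826.0870 / 1.496740 = $65,359.43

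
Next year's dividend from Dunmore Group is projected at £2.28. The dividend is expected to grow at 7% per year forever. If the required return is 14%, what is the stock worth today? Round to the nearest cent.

Growing perpetuity: P = D₁ / (r − g) = £2.2800 / (0.14 − 0.07) = £32.57

£32.57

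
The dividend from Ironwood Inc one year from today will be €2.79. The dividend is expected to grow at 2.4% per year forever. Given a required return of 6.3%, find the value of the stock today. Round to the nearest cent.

Growing perpetuity: P = D₁ / (r − g) = €2.7900 / (0.063 − 0.024) = €71.54

€71.54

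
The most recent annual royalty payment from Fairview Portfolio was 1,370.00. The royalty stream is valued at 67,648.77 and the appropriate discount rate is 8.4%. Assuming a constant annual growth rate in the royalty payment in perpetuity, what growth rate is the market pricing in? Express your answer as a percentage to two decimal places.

P = D₀(1+g)/(r−g) ⇒ P(r−g) = D₀(1+g) ⇒ g(P+D₀) = P·r − D₀
g = (P·r − D₀)/(P + D₀) = (67,648.77×0.084 − 1,370.00) / (67,648.77 + 1,370.00) = 0.062483

6.25%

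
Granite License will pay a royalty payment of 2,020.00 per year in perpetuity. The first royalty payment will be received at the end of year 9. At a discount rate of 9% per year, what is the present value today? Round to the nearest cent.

Value at end of year 8: C / r = 2,020.00 / 0.09 = 22,444.4444
Discount to today: PV = 22,444.4444 / (1 + 0.09)^8 = 22,444.4444 / 1.992563 = 11,264.11

11264.11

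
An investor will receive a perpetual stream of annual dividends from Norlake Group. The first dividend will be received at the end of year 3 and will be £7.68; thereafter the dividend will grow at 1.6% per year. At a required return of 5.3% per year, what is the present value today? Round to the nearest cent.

£187.20

Value at end of year 2: C₁ / (r − g) = £7.68 / (0.053 − 0.016) = £207.5676
Discount to today: PV = £207.5676 / (1 + 0.053)^2 = £207.5676 / 1.108809 = £187.20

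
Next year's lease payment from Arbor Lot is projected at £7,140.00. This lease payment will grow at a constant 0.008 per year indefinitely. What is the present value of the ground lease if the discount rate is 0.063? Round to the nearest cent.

Growing perpetuity: P = D₁ / (r − g) = £7,140.0000 / (0.063 − 0.008) = £129,818.18

£129818.18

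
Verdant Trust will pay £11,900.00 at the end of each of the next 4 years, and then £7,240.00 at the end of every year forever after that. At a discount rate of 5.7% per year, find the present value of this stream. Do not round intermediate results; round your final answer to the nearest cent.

£143276.48

PV of 4-year annuity: £11,900.00 × [1 − (1+0.057)^−4] / 0.057 = 41519.60759
Perpetuity value at year 4: £7,240.00 / 0.057 = 127017.54386
PV of perpetuity: 127017.54386 / (1+0.057)^4 = 101756.87504
Total PV = 41519.60759 + 101756.87504 = 143276.48263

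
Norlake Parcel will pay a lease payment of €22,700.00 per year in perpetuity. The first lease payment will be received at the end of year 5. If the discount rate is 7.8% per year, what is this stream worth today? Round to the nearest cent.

Value at end of year 4: C / r = €22,700.00 / 0.078 = €291,025.6410
Discount to today: PV = €291,025.6410 / (1 + 0.078)^4 = €291,025.6410 / 1.350439 = €215,504.43

€215504.43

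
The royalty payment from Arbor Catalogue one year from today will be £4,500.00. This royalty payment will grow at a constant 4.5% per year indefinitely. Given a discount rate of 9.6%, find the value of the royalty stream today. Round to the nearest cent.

Growing perpetuity: P = D₁ / (r − g) = £4,500.0000 / (0.096 − 0.045) = £88,235.29

£88235.29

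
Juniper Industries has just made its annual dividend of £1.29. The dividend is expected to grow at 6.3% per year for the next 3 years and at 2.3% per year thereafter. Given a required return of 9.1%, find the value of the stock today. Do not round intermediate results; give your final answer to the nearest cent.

D_1 = 1.37127
D_2 = 1.45766
D_3 = 1.54949
Terminal value at year 3: TV = D_3×(1+g_2)/(r−g_2) = 1.58513/0.068 = 23.31075
P_0 = D_1/(1+r)^1 + D_2/(1+r)^2 + D_3/(1+r)^3 + TV/(1+r)^3
    = 1.25689 + 1.22464 + 1.19321 + 17.95072 = 21.62546

£21.63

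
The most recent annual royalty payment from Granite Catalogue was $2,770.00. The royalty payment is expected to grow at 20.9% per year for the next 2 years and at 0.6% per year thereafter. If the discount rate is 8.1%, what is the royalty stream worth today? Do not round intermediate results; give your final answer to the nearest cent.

D_1 = 3348.93000
D_2 = 4048.85637
Terminal value at year 2: TV = D_2×(1+g_2)/(r−g_2) = 4073.14951/0.075 = 54308.66011
P_0 = D_1/(1+r)^1 + D_2/(1+r)^2 + TV/(1+r)^2
    = 3097.99260 + 3464.82244 + 46474.81827 = 53037.63330

$53037.63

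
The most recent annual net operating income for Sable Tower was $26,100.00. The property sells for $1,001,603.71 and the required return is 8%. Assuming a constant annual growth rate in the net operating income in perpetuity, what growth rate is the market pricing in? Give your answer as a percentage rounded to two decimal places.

5.26%

P = D₀(1+g)/(r−g) ⇒ P(r−g) = D₀(1+g) ⇒ g(P+D₀) = P·r − D₀
g = (P·r − D₀)/(P + D₀) = ($1,001,603.71×0.08 − $26,100.00) / ($1,001,603.71 + $26,100.00) = 0.052572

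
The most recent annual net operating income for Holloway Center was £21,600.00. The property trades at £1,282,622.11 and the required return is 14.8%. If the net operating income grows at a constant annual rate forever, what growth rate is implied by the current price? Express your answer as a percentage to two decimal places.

12.90%

P = D₀(1+g)/(r−g) ⇒ P(r−g) = D₀(1+g) ⇒ g(P+D₀) = P·r − D₀
g = (P·r − D₀)/(P + D₀) = (£1,282,622.11×0.148 − £21,600.00) / (£1,282,622.11 + £21,600.00) = 0.128987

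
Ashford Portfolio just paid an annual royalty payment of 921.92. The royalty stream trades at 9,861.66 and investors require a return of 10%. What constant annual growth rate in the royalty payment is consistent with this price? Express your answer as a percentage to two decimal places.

P = D₀(1+g)/(r−g) ⇒ P(r−g) = D₀(1+g) ⇒ g(P+D₀) = P·r − D₀
g = (P·r − D₀)/(P + D₀) = (9,861.66×0.1 − 921.92) / (9,861.66 + 921.92) = 0.005958

0.60%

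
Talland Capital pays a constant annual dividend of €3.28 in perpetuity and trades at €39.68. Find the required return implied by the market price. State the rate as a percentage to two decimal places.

8.27%

P = C/r ⇒ r = C/P = €3.28/€39.68 = 0.082661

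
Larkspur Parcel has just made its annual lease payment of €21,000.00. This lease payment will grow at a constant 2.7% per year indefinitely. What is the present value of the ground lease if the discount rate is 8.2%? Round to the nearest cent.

€392127.27

D₁ = D₀ × (1 + g) = €21,000.00 × 1.027 = €21,567.0000
Growing perpetuity: P = D₁ / (r − g) = €21,567.0000 / (0.082 − 0.027) = €392,127.27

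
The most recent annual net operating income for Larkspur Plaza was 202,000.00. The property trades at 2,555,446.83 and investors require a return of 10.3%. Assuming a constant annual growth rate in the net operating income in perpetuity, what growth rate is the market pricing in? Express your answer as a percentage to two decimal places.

2.22%

P = D₀(1+g)/(r−g) ⇒ P(r−g) = D₀(1+g) ⇒ g(P+D₀) = P·r − D₀
g = (P·r − D₀)/(P + D₀) = (2,555,446.83×0.103 − 202,000.00) / (2,555,446.83 + 202,000.00) = 0.022198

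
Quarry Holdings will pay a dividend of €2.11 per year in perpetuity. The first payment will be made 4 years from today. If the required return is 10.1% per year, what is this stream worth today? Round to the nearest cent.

€15.65

Value at end of year 3: C / r = €2.11 / 0.101 = €20.8911
Discount to today: PV = €20.8911 / (1 + 0.101)^3 = €20.8911 / 1.334633 = €15.65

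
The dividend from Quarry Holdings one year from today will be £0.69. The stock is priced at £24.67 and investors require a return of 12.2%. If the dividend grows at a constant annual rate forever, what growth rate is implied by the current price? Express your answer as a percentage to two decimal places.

P = D₁/(r−g) ⇒ g = r − D₁/P = 0.122 − £0.69/£24.67 = 0.094031

9.40%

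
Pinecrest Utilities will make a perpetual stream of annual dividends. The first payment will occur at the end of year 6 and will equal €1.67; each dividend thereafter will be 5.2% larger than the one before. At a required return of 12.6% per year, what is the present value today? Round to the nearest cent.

€12.47

Value at end of year 5: C₁ / (r − g) = €1.67 / (0.126 − 0.052) = €22.5676
Discount to today: PV = €22.5676 / (1 + 0.126)^5 = €22.5676 / 1.810056 = €12.47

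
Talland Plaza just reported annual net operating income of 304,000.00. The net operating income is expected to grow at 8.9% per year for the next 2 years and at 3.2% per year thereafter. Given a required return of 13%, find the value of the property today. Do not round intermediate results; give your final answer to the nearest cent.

D_1 = 331056.00000
D_2 = 360519.98400
Terminal value at year 2: TV = D_2×(1+g_2)/(r−g_2) = 372056.62349/0.098 = 3796496.15804
P_0 = D_1/(1+r)^1 + D_2/(1+r)^2 + TV/(1+r)^2
    = 292969.91150 + 282340.02976 + 2973213.37461 = 3548523.31588

3548523.32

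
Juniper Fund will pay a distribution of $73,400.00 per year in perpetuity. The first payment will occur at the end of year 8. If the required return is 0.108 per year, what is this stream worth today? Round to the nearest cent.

Value at end of year 7: C / r = $73,400.00 / 0.108 = $679,629.6296
Discount to today: PV = $679,629.6296 / (1 + 0.108)^7 = $679,629.6296 / 2.050115 = $331,507.98

$331507.98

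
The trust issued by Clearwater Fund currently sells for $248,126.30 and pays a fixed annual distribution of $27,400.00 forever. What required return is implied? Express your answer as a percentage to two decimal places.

P = C/r ⇒ r = C/P = $27,400.00/$248,126.30 = 0.110428

11.04%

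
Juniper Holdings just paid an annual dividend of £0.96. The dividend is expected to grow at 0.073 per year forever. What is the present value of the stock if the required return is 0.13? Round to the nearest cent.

D₁ = D₀ × (1 + g) = £0.96 × 1.073 = £1.0301
Growing perpetuity: P = D₁ / (r − g) = £1.0301 / (0.13 − 0.073) = £18.07

£18.07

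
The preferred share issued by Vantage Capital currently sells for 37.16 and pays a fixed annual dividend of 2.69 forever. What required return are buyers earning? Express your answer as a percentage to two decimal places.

P = C/r ⇒ r = C/P = 2.69/37.16 = 0.072390

7.24%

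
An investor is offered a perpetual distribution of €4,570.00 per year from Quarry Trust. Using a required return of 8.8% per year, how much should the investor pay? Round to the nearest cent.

Level perpetuity: PV = C / r = €4,570.00 / 0.088 = €51,931.82

€51931.82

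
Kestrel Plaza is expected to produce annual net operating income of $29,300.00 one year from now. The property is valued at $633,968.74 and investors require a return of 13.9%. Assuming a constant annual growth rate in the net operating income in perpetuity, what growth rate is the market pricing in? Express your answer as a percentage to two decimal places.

9.28%

P = D₁/(r−g) ⇒ g = r − D₁/P = 0.139 − $29,300.00/$633,968.74 = 0.092783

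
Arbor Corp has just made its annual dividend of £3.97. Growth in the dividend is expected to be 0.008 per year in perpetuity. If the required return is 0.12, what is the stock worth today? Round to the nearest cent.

D₁ = D₀ × (1 + g) = £3.97 × 1.008 = £4.0018
Growing perpetuity: P = D₁ / (r − g) = £4.0018 / (0.12 − 0.008) = £35.73

£35.73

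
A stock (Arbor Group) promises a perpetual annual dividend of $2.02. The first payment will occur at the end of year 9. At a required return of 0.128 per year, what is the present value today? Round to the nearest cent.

Value at end of year 8: C / r = $2.02 / 0.128 = $15.7813
Discount to today: PV = $15.7813 / (1 + 0.128)^8 = $15.7813 / 2.621035 = $6.02

$6.02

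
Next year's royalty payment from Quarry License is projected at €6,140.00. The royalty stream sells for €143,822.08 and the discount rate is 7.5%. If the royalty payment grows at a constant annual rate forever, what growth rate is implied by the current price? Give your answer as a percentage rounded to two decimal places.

3.23%

P = D₁/(r−g) ⇒ g = r − D₁/P = 0.075 − €6,140.00/€143,822.08 = 0.032308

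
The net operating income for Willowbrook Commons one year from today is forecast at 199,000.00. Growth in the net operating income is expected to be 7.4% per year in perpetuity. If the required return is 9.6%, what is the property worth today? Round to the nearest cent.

9045454.55

Growing perpetuity: P = D₁ / (r − g) = 199,000.0000 / (0.096 − 0.074) = 9,045,454.55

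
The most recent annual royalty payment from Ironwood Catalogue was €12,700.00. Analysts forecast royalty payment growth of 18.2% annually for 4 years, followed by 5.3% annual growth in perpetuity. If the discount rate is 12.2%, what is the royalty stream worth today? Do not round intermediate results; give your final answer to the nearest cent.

€296680.41

D_1 = 15011.40000
D_2 = 17743.47480
D_3 = 20972.78721
D_4 = 24789.83449
Terminal value at year 4: TV = D_4×(1+g_2)/(r−g_2) = 26103.69571/0.069 = 378314.43064
P_0 = D_1/(1+r)^1 + D_2/(1+r)^2 + D_3/(1+r)^3 + D_4/(1+r)^4 + TV/(1+r)^4
    = 13379.14439 + 14094.60665 + 14848.32893 + 15642.35722 + 238715.97319 = 296680.41038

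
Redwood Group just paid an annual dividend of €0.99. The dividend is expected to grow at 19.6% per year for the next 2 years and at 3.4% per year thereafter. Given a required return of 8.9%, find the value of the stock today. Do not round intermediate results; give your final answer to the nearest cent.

D_1 = 1.18404
D_2 = 1.41611
Terminal value at year 2: TV = D_2×(1+g_2)/(r−g_2) = 1.46426/0.055 = 26.62290
P_0 = D_1/(1+r)^1 + D_2/(1+r)^2 + TV/(1+r)^2
    = 1.08727 + 1.19410 + 22.44914 = 24.73051

€24.73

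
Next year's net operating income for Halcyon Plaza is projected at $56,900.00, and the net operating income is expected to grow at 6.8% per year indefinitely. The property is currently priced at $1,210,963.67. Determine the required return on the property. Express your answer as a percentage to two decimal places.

P = D₁/(r − g) ⇒ r = D₁/P + g = $56,900.0000/$1,210,963.67 + 0.068 = 0.046987 + 0.068 = 0.114987

11.50%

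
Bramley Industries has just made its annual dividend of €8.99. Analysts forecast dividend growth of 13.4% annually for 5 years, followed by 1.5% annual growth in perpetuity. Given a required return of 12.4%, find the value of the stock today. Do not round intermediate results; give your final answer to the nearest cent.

€133.67

D_1 = 10.19466
D_2 = 11.56074
D_3 = 13.10988
D_4 = 14.86661
D_5 = 16.85873
Terminal value at year 5: TV = D_5×(1+g_2)/(r−g_2) = 17.11162/0.109 = 156.98730
P_0 = D_1/(1+r)^1 + D_2/(1+r)^2 + D_3/(1+r)^3 + D_4/(1+r)^4 + D_5/(1+r)^5 + TV/(1+r)^5
    = 9.06998 + 9.15068 + 9.23209 + 9.31422 + 9.39709 + 87.50502 = 133.66908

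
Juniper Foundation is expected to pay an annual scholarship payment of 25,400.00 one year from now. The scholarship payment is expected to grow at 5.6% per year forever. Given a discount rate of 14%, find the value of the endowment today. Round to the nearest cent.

302380.95

Growing perpetuity: P = D₁ / (r − g) = 25,400.0000 / (0.14 − 0.056) = 302,380.95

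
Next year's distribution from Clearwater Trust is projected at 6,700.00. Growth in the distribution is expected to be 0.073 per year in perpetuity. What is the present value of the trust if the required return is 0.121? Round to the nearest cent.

Growing perpetuity: P = D₁ / (r − g) = 6,700.0000 / (0.121 − 0.073) = 139,583.33

139583.33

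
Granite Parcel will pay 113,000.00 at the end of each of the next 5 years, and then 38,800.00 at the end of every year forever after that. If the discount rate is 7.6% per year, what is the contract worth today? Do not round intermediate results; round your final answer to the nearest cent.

809935.18

PV of 5-year annuity: 113,000.00 × [1 − (1+0.076)^−5] / 0.076 = 455973.07035
Perpetuity value at year 5: 38,800.00 / 0.076 = 510526.31579
PV of perpetuity: 510526.31579 / (1+0.076)^5 = 353962.11110
Total PV = 455973.07035 + 353962.11110 = 809935.18145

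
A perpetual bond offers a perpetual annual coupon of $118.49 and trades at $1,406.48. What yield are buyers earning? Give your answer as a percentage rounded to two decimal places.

8.42%

P = C/r ⇒ r = C/P = $118.49/$1,406.48 = 0.084246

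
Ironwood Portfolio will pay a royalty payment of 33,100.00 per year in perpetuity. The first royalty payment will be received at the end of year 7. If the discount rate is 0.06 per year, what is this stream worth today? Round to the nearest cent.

Value at end of year 6: C / r = 33,100.00 / 0.06 = 551,666.6667
Discount to today: PV = 551,666.6667 / (1 + 0.06)^6 = 551,666.6667 / 1.418519 = 388,903.23

388903.23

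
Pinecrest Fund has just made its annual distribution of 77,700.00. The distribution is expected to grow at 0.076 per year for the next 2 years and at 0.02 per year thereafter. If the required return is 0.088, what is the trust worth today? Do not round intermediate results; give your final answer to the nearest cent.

1292770.72

D_1 = 83605.20000
D_2 = 89959.19520
Terminal value at year 2: TV = D_2×(1+g_2)/(r−g_2) = 91758.37910/0.068 = 1349387.92800
P_0 = D_1/(1+r)^1 + D_2/(1+r)^2 + TV/(1+r)^2
    = 76843.01471 + 75995.48146 + 1139932.22183 = 1292770.71799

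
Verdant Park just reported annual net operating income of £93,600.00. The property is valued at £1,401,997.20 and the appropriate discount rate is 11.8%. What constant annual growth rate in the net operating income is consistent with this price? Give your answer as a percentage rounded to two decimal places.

P = D₀(1+g)/(r−g) ⇒ P(r−g) = D₀(1+g) ⇒ g(P+D₀) = P·r − D₀
g = (P·r − D₀)/(P + D₀) = (£1,401,997.20×0.118 − £93,600.00) / (£1,401,997.20 + £93,600.00) = 0.048031

4.80%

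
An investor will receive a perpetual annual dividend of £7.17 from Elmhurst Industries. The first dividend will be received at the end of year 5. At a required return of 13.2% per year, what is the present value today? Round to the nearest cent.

£33.08

Value at end of year 4: C / r = £7.17 / 0.132 = £54.3182
Discount to today: PV = £54.3182 / (1 + 0.132)^4 = £54.3182 / 1.642047 = £33.08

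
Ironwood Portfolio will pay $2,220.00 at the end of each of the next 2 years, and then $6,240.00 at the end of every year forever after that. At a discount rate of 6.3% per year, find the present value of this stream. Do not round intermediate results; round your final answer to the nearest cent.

$91708.25

PV of 2-year annuity: $2,220.00 × [1 − (1+0.063)^−2] / 0.063 = 4053.08464
Perpetuity value at year 2: $6,240.00 / 0.063 = 99047.61905
PV of perpetuity: 99047.61905 / (1+0.063)^2 = 87655.16492
Total PV = 4053.08464 + 87655.16492 = 91708.24956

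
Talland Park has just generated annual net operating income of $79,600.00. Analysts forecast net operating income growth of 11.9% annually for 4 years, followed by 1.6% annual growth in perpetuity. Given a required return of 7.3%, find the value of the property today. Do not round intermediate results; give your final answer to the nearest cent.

$2032256.79

D_1 = 89072.40000
D_2 = 99672.01560
D_3 = 111532.98546
D_4 = 124805.41073
Terminal value at year 4: TV = D_4×(1+g_2)/(r−g_2) = 126802.29730/0.057 = 2224601.70697
P_0 = D_1/(1+r)^1 + D_2/(1+r)^2 + D_3/(1+r)^3 + D_4/(1+r)^4 + TV/(1+r)^4
    = 83012.48835 + 86571.27163 + 90282.62158 + 94153.07880 + 1678237.33440 = 2032256.79476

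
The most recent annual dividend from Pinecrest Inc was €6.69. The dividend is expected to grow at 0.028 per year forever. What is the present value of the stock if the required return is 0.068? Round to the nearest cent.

D₁ = D₀ × (1 + g) = €6.69 × 1.028 = €6.8773
Growing perpetuity: P = D₁ / (r − g) = €6.8773 / (0.068 − 0.028) = €171.93

€171.93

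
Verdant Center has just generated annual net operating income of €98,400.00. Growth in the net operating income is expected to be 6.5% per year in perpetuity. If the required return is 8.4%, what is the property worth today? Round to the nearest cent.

D₁ = D₀ × (1 + g) = €98,400.00 × 1.065 = €104,796.0000
Growing perpetuity: P = D₁ / (r − g) = €104,796.0000 / (0.084 − 0.065) = €5,515,578.95

€5515578.95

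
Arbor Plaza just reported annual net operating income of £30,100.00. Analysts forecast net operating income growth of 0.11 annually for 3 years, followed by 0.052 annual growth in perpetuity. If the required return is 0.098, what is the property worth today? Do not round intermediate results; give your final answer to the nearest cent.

D_1 = 33411.00000
D_2 = 37086.21000
D_3 = 41165.69310
Terminal value at year 3: TV = D_3×(1+g_2)/(r−g_2) = 43306.30914/0.046 = 941441.50307
P_0 = D_1/(1+r)^1 + D_2/(1+r)^2 + D_3/(1+r)^3 + TV/(1+r)^3
    = 30428.96175 + 30761.51871 + 31097.71017 + 711191.11082 = 803479.30144

£803479.30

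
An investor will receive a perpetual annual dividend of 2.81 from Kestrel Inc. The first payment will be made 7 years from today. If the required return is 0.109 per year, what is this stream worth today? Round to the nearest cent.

Value at end of year 6: C / r = 2.81 / 0.109 = 25.7798
Discount to today: PV = 25.7798 / (1 + 0.109)^6 = 25.7798 / 1.860327 = 13.86

13.86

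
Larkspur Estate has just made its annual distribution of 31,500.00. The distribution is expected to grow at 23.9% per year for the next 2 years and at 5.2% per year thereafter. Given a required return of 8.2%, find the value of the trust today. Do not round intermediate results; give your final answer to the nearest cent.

1525790.71

D_1 = 39028.50000
D_2 = 48356.31150
Terminal value at year 2: TV = D_2×(1+g_2)/(r−g_2) = 50870.83970/0.03 = 1695694.65660
P_0 = D_1/(1+r)^1 + D_2/(1+r)^2 + TV/(1+r)^2
    = 36070.70240 + 41304.62133 + 1448415.38791 = 1525790.71165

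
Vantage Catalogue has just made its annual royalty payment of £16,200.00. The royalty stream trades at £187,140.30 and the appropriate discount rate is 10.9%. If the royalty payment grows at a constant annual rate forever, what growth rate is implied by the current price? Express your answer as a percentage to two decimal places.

2.06%

P = D₀(1+g)/(r−g) ⇒ P(r−g) = D₀(1+g) ⇒ g(P+D₀) = P·r − D₀
g = (P·r − D₀)/(P + D₀) = (£187,140.30×0.109 − £16,200.00) / (£187,140.30 + £16,200.00) = 0.020647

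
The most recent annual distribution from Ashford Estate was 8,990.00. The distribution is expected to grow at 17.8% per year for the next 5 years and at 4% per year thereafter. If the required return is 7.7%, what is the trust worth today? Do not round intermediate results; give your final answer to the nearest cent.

454877.28

D_1 = 10590.22000
D_2 = 12475.27916
D_3 = 14695.87885
D_4 = 17311.74529
D_5 = 20393.23595
Terminal value at year 5: TV = D_5×(1+g_2)/(r−g_2) = 21208.96538/0.037 = 573215.28067
P_0 = D_1/(1+r)^1 + D_2/(1+r)^2 + D_3/(1+r)^3 + D_4/(1+r)^4 + D_5/(1+r)^5 + TV/(1+r)^5
    = 9833.07335 + 10755.20929 + 11763.82224 + 12867.02191 + 14073.67856 + 395584.47835 = 454877.28369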